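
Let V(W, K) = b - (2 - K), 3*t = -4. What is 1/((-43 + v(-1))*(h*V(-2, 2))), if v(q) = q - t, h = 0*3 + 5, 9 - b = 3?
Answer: -1/1280 ≈ -0.00078125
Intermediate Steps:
t = -4/3 (t = (⅓)*(-4) = -4/3 ≈ -1.3333)
b = 6 (b = 9 - 1*3 = 9 - 3 = 6)
h = 5 (h = 0 + 5 = 5)
V(W, K) = 4 + K (V(W, K) = 6 - (2 - K) = 6 + (-2 + K) = 4 + K)
v(q) = 4/3 + q (v(q) = q - 1*(-4/3) = q + 4/3 = 4/3 + q)
1/((-43 + v(-1))*(h*V(-2, 2))) = 1/((-43 + (4/3 - 1))*(5*(4 + 2))) = 1/((-43 + ⅓)*(5*6)) = 1/(-128/3*30) = 1/(-1280) = -1/1280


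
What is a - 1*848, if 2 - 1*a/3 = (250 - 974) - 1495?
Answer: 5815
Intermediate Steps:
a = 6663 (a = 6 - 3*((250 - 974) - 1495) = 6 - 3*(-724 - 1495) = 6 - 3*(-2219) = 6 + 6657 = 6663)
a - 1*848 = 6663 - 1*848 = 6663 - 848 = 5815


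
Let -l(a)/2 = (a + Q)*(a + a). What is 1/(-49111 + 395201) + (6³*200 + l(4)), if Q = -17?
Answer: 15023074721/346090 ≈ 43408.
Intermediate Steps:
l(a) = -4*a*(-17 + a) (l(a) = -2*(a - 17)*(a + a) = -2*(-17 + a)*2*a = -4*a*(-17 + a))
1/(-49111 + 395201) + (6³*200 + l(4)) = 1/(-49111 + 395201) + (6³*200 + 4*4*(17 - 1*4)) = 1/346090 + (216*200 + 4*4*(17 - 4)) = 1/346090 + (43200 + 4*4*13) = 1/346090 + (43200 + 208) = 1/346090 + 43408 = 15023074721/346090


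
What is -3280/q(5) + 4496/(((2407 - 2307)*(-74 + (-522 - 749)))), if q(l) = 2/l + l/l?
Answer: -551457868/235375 ≈ -2342.9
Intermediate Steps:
q(l) = 1 + 2/l (q(l) = 2/l + 1 = 1 + 2/l)
-3280/q(5) + 4496/(((2407 - 2307)*(-74 + (-522 - 749)))) = -3280*5/(2 + 5) + 4496/(((2407 - 2307)*(-74 + (-522 - 749)))) = -3280/((⅕)*7) + 4496/((100*(-74 - 1271))) = -3280/7/5 + 4496/((100*(-1345))) = -3280*5/7 + 4496/(-134500) = -16400/7 + 4496*(-1/134500) = -16400/7 - 1124/33625 = -551457868/235375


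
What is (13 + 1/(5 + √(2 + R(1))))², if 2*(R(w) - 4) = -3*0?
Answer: 63510/361 - 504*√6/361 ≈ 172.51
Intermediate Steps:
R(w) = 4 (R(w) = 4 + (-3*0)/2 = 4 + (½)*0 = 4 + 0 = 4)
(13 + 1/(5 + √(2 + R(1))))² = (13 + 1/(5 + √(2 + 4)))² = (13 + 1/(5 + √6))²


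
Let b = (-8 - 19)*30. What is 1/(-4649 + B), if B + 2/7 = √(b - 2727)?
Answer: -227815/1059350338 - 147*I*√393/1059350338 ≈ -0.00021505 - 2.7509e-6*I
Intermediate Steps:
b = -810 (b = -27*30 = -810)
B = -2/7 + 3*I*√393 (B = -2/7 + √(-810 - 2727) = -2/7 + √(-3537) = -2/7 + 3*I*√393 ≈ -0.28571 + 59.473*I)
1/(-4649 + B) = 1/(-4649 + (-2/7 + 3*I*√393)) = 1/(-32545/7 + 3*I*√393)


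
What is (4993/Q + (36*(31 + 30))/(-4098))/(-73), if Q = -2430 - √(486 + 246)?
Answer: 1741292943/49062652052 - 4993*√183/215502132 ≈ 0.035178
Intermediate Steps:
Q = -2430 - 2*√183 (Q = -2430 - √732 = -2430 - 2*√183 ≈ -2457.1)
(4993/Q + (36*(31 + 30))/(-4098))/(-73) = (4993/(-2430 - 2*√183) + (36*(31 + 30))/(-4098))/(-73) = (4993/(-2430 - 2*√183) + (36*61)*(-1/4098))*(-1/73) = (4993/(-2430 - 2*√183) + 2196*(-1/4098))*(-1/73) = (4993/(-2430 - 2*√183) - 366/683)*(-1/73) = (-366/683 + 4993/(-2430 - 2*√183))*(-1/73) = 366/49859 - 4993/(73*(-2430 - 2*√183))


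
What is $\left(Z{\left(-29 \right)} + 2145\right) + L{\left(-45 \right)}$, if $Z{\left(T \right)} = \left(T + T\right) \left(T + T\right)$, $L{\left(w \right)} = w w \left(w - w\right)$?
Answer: $5509$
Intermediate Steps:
$L{\left(w \right)} = 0$ ($L{\left(w \right)} = w^{2} \cdot 0 = 0$)
$Z{\left(T \right)} = 4 T^{2}$ ($Z{\left(T \right)} = 2 T 2 T = 4 T^{2}$)
$\left(Z{\left(-29 \right)} + 2145\right) + L{\left(-45 \right)} = \left(4 \left(-29\right)^{2} + 2145\right) + 0 = \left(4 \cdot 841 + 2145\right) + 0 = \left(3364 + 2145\right) + 0 = 5509 + 0 = 5509$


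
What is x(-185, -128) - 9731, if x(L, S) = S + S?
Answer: -9987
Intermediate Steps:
x(L, S) = 2*S
x(-185, -128) - 9731 = 2*(-128) - 9731 = -256 - 9731 = -9987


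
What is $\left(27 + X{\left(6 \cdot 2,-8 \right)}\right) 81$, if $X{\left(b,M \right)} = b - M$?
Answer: $3807$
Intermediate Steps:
$\left(27 + X{\left(6 \cdot 2,-8 \right)}\right) 81 = \left(27 + \left(6 \cdot 2 - -8\right)\right) 81 = \left(27 + \left(12 + 8\right)\right) 81 = \left(27 + 20\right) 81 = 47 \cdot 81 = 3807$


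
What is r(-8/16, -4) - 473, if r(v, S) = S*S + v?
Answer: -915/2 ≈ -457.50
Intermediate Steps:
r(v, S) = v + S**2 (r(v, S) = S**2 + v = v + S**2)
r(-8/16, -4) - 473 = (-8/16 + (-4)**2) - 473 = (-8*1/16 + 16) - 473 = (-1/2 + 16) - 473 = 31/2 - 473 = -915/2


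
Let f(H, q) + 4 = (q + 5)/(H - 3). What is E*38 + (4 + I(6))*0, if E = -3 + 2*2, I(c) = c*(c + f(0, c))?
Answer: 38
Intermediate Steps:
f(H, q) = -4 + (5 + q)/(-3 + H) (f(H, q) = -4 + (q + 5)/(H - 3) = -4 + (5 + q)/(-3 + H))
I(c) = c*(-17/3 + 2*c/3) (I(c) = c*(c + (17 + c - 4*0)/(-3 + 0)) = c*(c + (17 + c + 0)/(-3)) = c*(c - (17 + c)/3) = c*(c + (-17/3 - c/3)) = c*(-17/3 + 2*c/3))
E = 1 (E = -3 + 4 = 1)
E*38 + (4 + I(6))*0 = 1*38 + (4 + (⅓)*6*(-17 + 2*6))*0 = 38 + (4 + (⅓)*6*(-17 + 12))*0 = 38 + (4 + (⅓)*6*(-5))*0 = 38 + (4 - 10)*0 = 38 - 6*0 = 38 + 0 = 38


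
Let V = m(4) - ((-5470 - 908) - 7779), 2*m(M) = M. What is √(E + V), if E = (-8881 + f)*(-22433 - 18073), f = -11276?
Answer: 11*√6747881 ≈ 28574.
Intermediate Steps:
m(M) = M/2
V = 14159 (V = (½)*4 - ((-5470 - 908) - 7779) = 2 - (-6378 - 7779) = 2 - 1*(-14157) = 2 + 14157 = 14159)
E = 816479442 (E = (-8881 - 11276)*(-22433 - 18073) = -20157*(-40506) = 816479442)
√(E + V) = √(816479442 + 14159) = √816493601 = 11*√6747881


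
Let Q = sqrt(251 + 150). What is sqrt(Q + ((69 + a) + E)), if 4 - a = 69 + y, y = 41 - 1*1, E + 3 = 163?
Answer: sqrt(124 + sqrt(401)) ≈ 12.001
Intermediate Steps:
E = 160 (E = -3 + 163 = 160)
y = 40 (y = 41 - 1 = 40)
a = -105 (a = 4 - (69 + 40) = 4 - 1*109 = 4 - 109 = -105)
Q = sqrt(401) ≈ 20.025
sqrt(Q + ((69 + a) + E)) = sqrt(sqrt(401) + ((69 - 105) + 160)) = sqrt(sqrt(401) + (-36 + 160)) = sqrt(sqrt(401) + 124) = sqrt(124 + sqrt(401))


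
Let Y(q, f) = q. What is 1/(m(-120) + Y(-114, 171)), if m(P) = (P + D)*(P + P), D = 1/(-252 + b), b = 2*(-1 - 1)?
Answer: 16/458991 ≈ 3.4859e-5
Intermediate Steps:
b = -4 (b = 2*(-2) = -4)
D = -1/256 (D = 1/(-252 - 4) = 1/(-256) = -1/256 ≈ -0.0039063)
m(P) = 2*P*(-1/256 + P) (m(P) = (P - 1/256)*(P + P) = (-1/256 + P)*(2*P) = 2*P*(-1/256 + P))
1/(m(-120) + Y(-114, 171)) = 1/((1/128)*(-120)*(-1 + 256*(-120)) - 114) = 1/((1/128)*(-120)*(-1 - 30720) - 114) = 1/((1/128)*(-120)*(-30721) - 114) = 1/(460815/16 - 114) = 1/(458991/16) = 16/458991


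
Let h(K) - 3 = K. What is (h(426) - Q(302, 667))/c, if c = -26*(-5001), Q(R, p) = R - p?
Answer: 397/65013 ≈ 0.0061065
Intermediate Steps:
h(K) = 3 + K
c = 130026
(h(426) - Q(302, 667))/c = ((3 + 426) - (302 - 1*667))/130026 = (429 - (302 - 667))*(1/130026) = (429 - 1*(-365))*(1/130026) = (429 + 365)*(1/130026) = 794*(1/130026) = 397/65013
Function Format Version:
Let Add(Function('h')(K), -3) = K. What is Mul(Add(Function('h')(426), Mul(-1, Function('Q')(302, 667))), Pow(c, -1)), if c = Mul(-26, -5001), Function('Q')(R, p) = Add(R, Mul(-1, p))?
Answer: Rational(397, 65013) ≈ 0.0061065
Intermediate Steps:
Function('h')(K) = Add(3, K)
c = 130026
Mul(Add(Function('h')(426), Mul(-1, Function('Q')(302, 667))), Pow(c, -1)) = Mul(Add(Add(3, 426), Mul(-1, Add(302, Mul(-1, 667)))), Pow(130026, -1)) = Mul(Add(429, Mul(-1, Add(302, -667))), Rational(1, 130026)) = Mul(Add(429, Mul(-1, -365)), Rational(1, 130026)) = Mul(Add(429, 365), Rational(1, 130026)) = Mul(794, Rational(1, 130026)) = Rational(397, 65013)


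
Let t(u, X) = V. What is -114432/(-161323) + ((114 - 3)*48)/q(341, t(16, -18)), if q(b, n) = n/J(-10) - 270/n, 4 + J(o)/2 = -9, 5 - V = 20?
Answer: 7467674400/25973003 ≈ 287.52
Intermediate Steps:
V = -15 (V = 5 - 1*20 = 5 - 20 = -15)
J(o) = -26 (J(o) = -8 + 2*(-9) = -8 - 18 = -26)
t(u, X) = -15
q(b, n) = -270/n - n/26 (q(b, n) = n/(-26) - 270/n = n*(-1/26) - 270/n = -n/26 - 270/n = -270/n - n/26)
-114432/(-161323) + ((114 - 3)*48)/q(341, t(16, -18)) = -114432/(-161323) + ((114 - 3)*48)/(-270/(-15) - 1/26*(-15)) = -114432*(-1/161323) + (111*48)/(-270*(-1/15) + 15/26) = 114432/161323 + 5328/(18 + 15/26) = 114432/161323 + 5328/(483/26) = 114432/161323 + 5328*(26/483) = 114432/161323 + 46176/161 = 7467674400/25973003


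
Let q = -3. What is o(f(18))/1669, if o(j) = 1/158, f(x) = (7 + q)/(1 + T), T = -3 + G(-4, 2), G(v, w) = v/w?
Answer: 1/263702 ≈ 3.7922e-6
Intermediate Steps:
T = -5 (T = -3 - 4/2 = -3 - 4*1/2 = -3 - 2 = -5)
f(x) = -1 (f(x) = (7 - 3)/(1 - 5) = 4/(-4) = 4*(-1/4) = -1)
o(j) = 1/158
o(f(18))/1669 = (1/158)/1669 = (1/158)*(1/1669) = 1/263702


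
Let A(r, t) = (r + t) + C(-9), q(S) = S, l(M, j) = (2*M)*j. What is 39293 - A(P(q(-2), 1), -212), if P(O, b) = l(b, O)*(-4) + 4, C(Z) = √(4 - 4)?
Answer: 39485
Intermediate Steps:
l(M, j) = 2*M*j
C(Z) = 0 (C(Z) = √0 = 0)
P(O, b) = 4 - 8*O*b (P(O, b) = (2*b*O)*(-4) + 4 = (2*O*b)*(-4) + 4 = -8*O*b + 4 = 4 - 8*O*b)
A(r, t) = r + t (A(r, t) = (r + t) + 0 = r + t)
39293 - A(P(q(-2), 1), -212) = 39293 - ((4 - 8*(-2)*1) - 212) = 39293 - ((4 + 16) - 212) = 39293 - (20 - 212) = 39293 - 1*(-192) = 39293 + 192 = 39485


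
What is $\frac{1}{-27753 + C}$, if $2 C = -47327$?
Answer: $- \frac{2}{102833} \approx -1.9449 \cdot 10^{-5}$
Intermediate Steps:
$C = - \frac{47327}{2}$ ($C = \frac{1}{2} \left(-47327\right) = - \frac{47327}{2} \approx -23664.0$)
$\frac{1}{-27753 + C} = \frac{1}{-27753 - \frac{47327}{2}} = \frac{1}{- \frac{102833}{2}} = - \frac{2}{102833}$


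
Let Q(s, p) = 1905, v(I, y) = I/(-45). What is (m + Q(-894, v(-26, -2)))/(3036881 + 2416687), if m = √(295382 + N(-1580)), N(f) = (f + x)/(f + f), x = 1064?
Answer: 635/1817856 + √184348008110/4308318720 ≈ 0.00044897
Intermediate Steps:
v(I, y) = -I/45 (v(I, y) = I*(-1/45) = -I/45)
N(f) = (1064 + f)/(2*f) (N(f) = (f + 1064)/(f + f) = (1064 + f)/((2*f)) = (1064 + f)*(1/(2*f)) = (1064 + f)/(2*f))
m = √184348008110/790 (m = √(295382 + (½)*(1064 - 1580)/(-1580)) = √(295382 + (½)*(-1/1580)*(-516)) = √(295382 + 129/790) = √(233351909/790) = √184348008110/790 ≈ 543.49)
(m + Q(-894, v(-26, -2)))/(3036881 + 2416687) = (√184348008110/790 + 1905)/(3036881 + 2416687) = (1905 + √184348008110/790)/5453568 = (1905 + √184348008110/790)*(1/5453568) = 635/1817856 + √184348008110/4308318720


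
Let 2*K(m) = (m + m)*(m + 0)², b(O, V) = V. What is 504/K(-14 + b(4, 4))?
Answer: -63/125 ≈ -0.50400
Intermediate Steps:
K(m) = m³ (K(m) = ((m + m)*(m + 0)²)/2 = ((2*m)*m²)/2 = (2*m³)/2 = m³)
504/K(-14 + b(4, 4)) = 504/((-14 + 4)³) = 504/((-10)³) = 504/(-1000) = 504*(-1/1000) = -63/125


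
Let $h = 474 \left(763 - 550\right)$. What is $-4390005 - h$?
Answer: $-4490967$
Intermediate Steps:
$h = 100962$ ($h = 474 \cdot 213 = 100962$)
$-4390005 - h = -4390005 - 100962 = -4490967$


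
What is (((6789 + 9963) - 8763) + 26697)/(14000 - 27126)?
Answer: -17343/6563 ≈ -2.6425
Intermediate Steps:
(((6789 + 9963) - 8763) + 26697)/(14000 - 27126) = ((16752 - 8763) + 26697)/(-13126) = (7989 + 26697)*(-1/13126) = 34686*(-1/13126) = -17343/6563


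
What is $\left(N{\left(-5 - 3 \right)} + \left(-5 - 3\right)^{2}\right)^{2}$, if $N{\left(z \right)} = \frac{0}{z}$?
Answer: $4096$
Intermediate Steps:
$N{\left(z \right)} = 0$
$\left(N{\left(-5 - 3 \right)} + \left(-5 - 3\right)^{2}\right)^{2} = \left(0 + \left(-5 - 3\right)^{2}\right)^{2} = \left(0 + \left(-8\right)^{2}\right)^{2} = \left(0 + 64\right)^{2} = 64^{2} = 4096$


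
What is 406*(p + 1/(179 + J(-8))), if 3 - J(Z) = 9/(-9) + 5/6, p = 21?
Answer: 9321354/1093 ≈ 8528.2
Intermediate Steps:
J(Z) = 19/6 (J(Z) = 3 - (9/(-9) + 5/6) = 3 - (9*(-⅑) + 5*(⅙)) = 3 - (-1 + ⅚) = 3 - 1*(-⅙) = 3 + ⅙ = 19/6)
406*(p + 1/(179 + J(-8))) = 406*(21 + 1/(179 + 19/6)) = 406*(21 + 1/(1093/6)) = 406*(21 + 6/1093) = 406*(22959/1093) = 9321354/1093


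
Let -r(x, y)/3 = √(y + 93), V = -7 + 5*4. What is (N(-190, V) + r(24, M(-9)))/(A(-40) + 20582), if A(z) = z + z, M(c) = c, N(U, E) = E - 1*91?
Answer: -13/3417 - √21/3417 ≈ -0.0051456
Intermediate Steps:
V = 13 (V = -7 + 20 = 13)
N(U, E) = -91 + E (N(U, E) = E - 91 = -91 + E)
A(z) = 2*z
r(x, y) = -3*√(93 + y) (r(x, y) = -3*√(y + 93) = -3*√(93 + y))
(N(-190, V) + r(24, M(-9)))/(A(-40) + 20582) = ((-91 + 13) - 3*√(93 - 9))/(2*(-40) + 20582) = (-78 - 6*√21)/(-80 + 20582) = (-78 - 6*√21)/20502 = (-78 - 6*√21)*(1/20502) = -13/3417 - √21/3417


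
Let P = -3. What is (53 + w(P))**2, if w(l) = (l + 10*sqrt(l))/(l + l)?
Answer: 34247/12 - 535*I*sqrt(3)/3 ≈ 2853.9 - 308.88*I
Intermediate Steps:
w(l) = (l + 10*sqrt(l))/(2*l) (w(l) = (l + 10*sqrt(l))/((2*l)) = (l + 10*sqrt(l))*(1/(2*l)) = (l + 10*sqrt(l))/(2*l))
(53 + w(P))**2 = (53 + (1/2 + 5/sqrt(-3)))**2 = (53 + (1/2 + 5*(-I*sqrt(3)/3)))**2 = (53 + (1/2 - 5*I*sqrt(3)/3))**2 = (107/2 - 5*I*sqrt(3)/3)**2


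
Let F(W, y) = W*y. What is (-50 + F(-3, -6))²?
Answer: 1024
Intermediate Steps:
(-50 + F(-3, -6))² = (-50 - 3*(-6))² = (-50 + 18)² = (-32)² = 1024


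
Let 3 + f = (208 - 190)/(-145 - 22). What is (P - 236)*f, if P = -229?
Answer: 241335/167 ≈ 1445.1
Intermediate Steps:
f = -519/167 (f = -3 + (208 - 190)/(-145 - 22) = -3 + 18/(-167) = -3 + 18*(-1/167) = -3 - 18/167 = -519/167 ≈ -3.1078)
(P - 236)*f = (-229 - 236)*(-519/167) = -465*(-519/167) = 241335/167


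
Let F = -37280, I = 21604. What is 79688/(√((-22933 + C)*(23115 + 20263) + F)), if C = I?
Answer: -39844*I*√57686642/28843321 ≈ -10.492*I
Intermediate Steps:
C = 21604
79688/(√((-22933 + C)*(23115 + 20263) + F)) = 79688/(√((-22933 + 21604)*(23115 + 20263) - 37280)) = 79688/(√(-1329*43378 - 37280)) = 79688/(√(-57649362 - 37280)) = 79688/(√(-57686642)) = 79688/((I*√57686642)) = 79688*(-I*√57686642/57686642) = -39844*I*√57686642/28843321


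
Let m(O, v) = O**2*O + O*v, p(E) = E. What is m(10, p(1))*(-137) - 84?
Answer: -138454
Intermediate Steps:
m(O, v) = O**3 + O*v
m(10, p(1))*(-137) - 84 = (10*(1 + 10**2))*(-137) - 84 = (10*(1 + 100))*(-137) - 84 = (10*101)*(-137) - 84 = 1010*(-137) - 84 = -138370 - 84 = -138454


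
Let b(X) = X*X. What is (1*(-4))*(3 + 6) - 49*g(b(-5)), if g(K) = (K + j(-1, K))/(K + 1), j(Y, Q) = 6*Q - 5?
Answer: -4633/13 ≈ -356.38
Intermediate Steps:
b(X) = X²
j(Y, Q) = -5 + 6*Q
g(K) = (-5 + 7*K)/(1 + K) (g(K) = (K + (-5 + 6*K))/(K + 1) = (-5 + 7*K)/(1 + K))
(1*(-4))*(3 + 6) - 49*g(b(-5)) = (1*(-4))*(3 + 6) - 49*(-5 + 7*(-5)²)/(1 + (-5)²) = -4*9 - 49*(-5 + 7*25)/(1 + 25) = -36 - 49*(-5 + 175)/26 = -36 - 49*170/26 = -36 - 49*85/13 = -36 - 4165/13 = -4633/13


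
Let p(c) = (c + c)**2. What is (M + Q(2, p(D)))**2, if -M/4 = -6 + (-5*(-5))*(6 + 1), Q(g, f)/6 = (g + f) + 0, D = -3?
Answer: 200704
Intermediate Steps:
p(c) = 4*c**2 (p(c) = (2*c)**2 = 4*c**2)
Q(g, f) = 6*f + 6*g (Q(g, f) = 6*((g + f) + 0) = 6*((f + g) + 0) = 6*(f + g) = 6*f + 6*g)
M = -676 (M = -4*(-6 + (-5*(-5))*(6 + 1)) = -4*(-6 + 25*7) = -4*(-6 + 175) = -4*169 = -676)
(M + Q(2, p(D)))**2 = (-676 + (6*(4*(-3)**2) + 6*2))**2 = (-676 + (6*(4*9) + 12))**2 = (-676 + (6*36 + 12))**2 = (-676 + (216 + 12))**2 = (-676 + 228)**2 = (-448)**2 = 200704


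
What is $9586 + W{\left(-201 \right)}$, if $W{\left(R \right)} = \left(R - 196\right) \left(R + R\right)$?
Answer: $169180$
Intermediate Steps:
$W{\left(R \right)} = 2 R \left(-196 + R\right)$ ($W{\left(R \right)} = \left(-196 + R\right) 2 R = 2 R \left(-196 + R\right)$)
$9586 + W{\left(-201 \right)} = 9586 + 2 \left(-201\right) \left(-196 - 201\right) = 9586 + 2 \left(-201\right) \left(-397\right) = 9586 + 159594 = 169180$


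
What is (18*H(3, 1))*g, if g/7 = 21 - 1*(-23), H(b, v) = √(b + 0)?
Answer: 5544*√3 ≈ 9602.5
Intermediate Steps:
H(b, v) = √b
g = 308 (g = 7*(21 - 1*(-23)) = 7*(21 + 23) = 7*44 = 308)
(18*H(3, 1))*g = (18*√3)*308 = 5544*√3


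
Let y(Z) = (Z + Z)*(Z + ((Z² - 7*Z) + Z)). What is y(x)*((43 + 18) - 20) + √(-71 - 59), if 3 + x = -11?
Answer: -305368 + I*√130 ≈ -3.0537e+5 + 11.402*I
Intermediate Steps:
x = -14 (x = -3 - 11 = -14)
y(Z) = 2*Z*(Z² - 5*Z) (y(Z) = (2*Z)*(Z + (Z² - 6*Z)) = (2*Z)*(Z² - 5*Z) = 2*Z*(Z² - 5*Z))
y(x)*((43 + 18) - 20) + √(-71 - 59) = (2*(-14)²*(-5 - 14))*((43 + 18) - 20) + √(-71 - 59) = (2*196*(-19))*(61 - 20) + √(-130) = -7448*41 + I*√130 = -305368 + I*√130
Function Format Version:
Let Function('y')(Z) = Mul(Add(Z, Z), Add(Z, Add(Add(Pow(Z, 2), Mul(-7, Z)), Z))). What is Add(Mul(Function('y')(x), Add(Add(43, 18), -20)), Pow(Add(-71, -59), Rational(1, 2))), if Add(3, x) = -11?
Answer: Add(-305368, Mul(I, Pow(130, Rational(1, 2)))) ≈ Add(-3.0537e+5, Mul(11.402, I))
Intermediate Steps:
x = -14 (x = Add(-3, -11) = -14)
Function('y')(Z) = Mul(2, Z, Add(Pow(Z, 2), Mul(-5, Z))) (Function('y')(Z) = Mul(Mul(2, Z), Add(Z, Add(Pow(Z, 2), Mul(-6, Z)))) = Mul(Mul(2, Z), Add(Pow(Z, 2), Mul(-5, Z))) = Mul(2, Z, Add(Pow(Z, 2), Mul(-5, Z))))
Add(Mul(Function('y')(x), Add(Add(43, 18), -20)), Pow(Add(-71, -59), Rational(1, 2))) = Add(Mul(Mul(2, Pow(-14, 2), Add(-5, -14)), Add(Add(43, 18), -20)), Pow(Add(-71, -59), Rational(1, 2))) = Add(Mul(Mul(2, 196, -19), Add(61, -20)), Pow(-130, Rational(1, 2))) = Add(Mul(-7448, 41), Mul(I, Pow(130, Rational(1, 2)))) = Add(-305368, Mul(I, Pow(130, Rational(1, 2))))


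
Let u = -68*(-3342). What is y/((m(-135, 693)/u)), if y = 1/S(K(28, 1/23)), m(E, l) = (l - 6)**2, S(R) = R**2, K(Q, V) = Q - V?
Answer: 40072808/65045037027 ≈ 0.00061608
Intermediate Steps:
u = 227256
m(E, l) = (-6 + l)**2
y = 529/413449 (y = 1/((28 - 1/23)**2) = 1/((643/23)**2) = 1/(413449/529) = 529/413449 ≈ 0.0012795)
y/((m(-135, 693)/u)) = 529/(413449*(((-6 + 693)**2/227256))) = 529/(413449*((687**2*(1/227256)))) = 529/(413449*((471969*(1/227256)))) = 529/(413449*(157323/75752)) = (529/413449)*(75752/157323) = 40072808/65045037027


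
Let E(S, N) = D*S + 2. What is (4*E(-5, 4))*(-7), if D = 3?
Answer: 364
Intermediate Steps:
E(S, N) = 2 + 3*S (E(S, N) = 3*S + 2 = 2 + 3*S)
(4*E(-5, 4))*(-7) = (4*(2 + 3*(-5)))*(-7) = (4*(2 - 15))*(-7) = (4*(-13))*(-7) = -52*(-7) = 364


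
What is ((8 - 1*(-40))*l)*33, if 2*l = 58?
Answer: 45936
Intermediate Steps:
l = 29 (l = (½)*58 = 29)
((8 - 1*(-40))*l)*33 = ((8 - 1*(-40))*29)*33 = ((8 + 40)*29)*33 = (48*29)*33 = 1392*33 = 45936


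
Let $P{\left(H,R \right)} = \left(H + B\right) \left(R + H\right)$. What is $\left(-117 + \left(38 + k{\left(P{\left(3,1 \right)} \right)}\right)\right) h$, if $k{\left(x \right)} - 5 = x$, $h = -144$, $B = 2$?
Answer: $7776$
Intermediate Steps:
$P{\left(H,R \right)} = \left(2 + H\right) \left(H + R\right)$ ($P{\left(H,R \right)} = \left(H + 2\right) \left(R + H\right) = \left(2 + H\right) \left(H + R\right)$)
$k{\left(x \right)} = 5 + x$
$\left(-117 + \left(38 + k{\left(P{\left(3,1 \right)} \right)}\right)\right) h = \left(-117 + \left(38 + \left(5 + \left(3^{2} + 2 \cdot 3 + 2 \cdot 1 + 3 \cdot 1\right)\right)\right)\right) \left(-144\right) = \left(-117 + \left(38 + \left(5 + \left(9 + 6 + 2 + 3\right)\right)\right)\right) \left(-144\right) = \left(-117 + \left(38 + \left(5 + 20\right)\right)\right) \left(-144\right) = \left(-117 + \left(38 + 25\right)\right) \left(-144\right) = \left(-117 + 63\right) \left(-144\right) = \left(-54\right) \left(-144\right) = 7776$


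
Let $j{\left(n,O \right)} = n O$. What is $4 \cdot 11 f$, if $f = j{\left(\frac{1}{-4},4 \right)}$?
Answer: $-44$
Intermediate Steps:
$j{\left(n,O \right)} = O n$
$f = -1$ ($f = \frac{4}{-4} = 4 \left(- \frac{1}{4}\right) = -1$)
$4 \cdot 11 f = 4 \cdot 11 \left(-1\right) = 44 \left(-1\right) = -44$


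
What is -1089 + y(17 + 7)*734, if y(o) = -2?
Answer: -2557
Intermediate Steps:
-1089 + y(17 + 7)*734 = -1089 - 2*734 = -1089 - 1468 = -2557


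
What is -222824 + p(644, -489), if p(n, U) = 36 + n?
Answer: -222144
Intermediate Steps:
-222824 + p(644, -489) = -222824 + (36 + 644) = -222824 + 680 = -222144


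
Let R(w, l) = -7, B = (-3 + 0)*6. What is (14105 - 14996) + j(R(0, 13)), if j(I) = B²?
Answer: -567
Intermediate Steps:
B = -18 (B = -3*6 = -18)
j(I) = 324 (j(I) = (-18)² = 324)
(14105 - 14996) + j(R(0, 13)) = (14105 - 14996) + 324 = -891 + 324 = -567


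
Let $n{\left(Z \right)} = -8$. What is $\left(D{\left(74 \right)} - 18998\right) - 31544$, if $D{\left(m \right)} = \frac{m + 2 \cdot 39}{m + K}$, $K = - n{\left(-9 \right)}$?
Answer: $- \frac{2072146}{41} \approx -50540.0$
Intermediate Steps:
$K = 8$ ($K = \left(-1\right) \left(-8\right) = 8$)
$D{\left(m \right)} = \frac{78 + m}{8 + m}$ ($D{\left(m \right)} = \frac{m + 2 \cdot 39}{m + 8} = \frac{m + 78}{8 + m} = \frac{78 + m}{8 + m}$)
$\left(D{\left(74 \right)} - 18998\right) - 31544 = \left(\frac{78 + 74}{8 + 74} - 18998\right) - 31544 = \left(\frac{1}{82} \cdot 152 - 18998\right) - 31544 = \left(\frac{76}{41} - 18998\right) - 31544 = - \frac{778842}{41} - 31544 = - \frac{2072146}{41}$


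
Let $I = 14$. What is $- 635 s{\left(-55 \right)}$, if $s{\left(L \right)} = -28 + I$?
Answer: $8890$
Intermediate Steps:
$s{\left(L \right)} = -14$ ($s{\left(L \right)} = -28 + 14 = -14$)
$- 635 s{\left(-55 \right)} = \left(-635\right) \left(-14\right) = 8890$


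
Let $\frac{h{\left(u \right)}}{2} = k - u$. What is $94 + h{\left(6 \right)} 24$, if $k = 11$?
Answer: $334$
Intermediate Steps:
$h{\left(u \right)} = 22 - 2 u$ ($h{\left(u \right)} = 2 \left(11 - u\right) = 22 - 2 u$)
$94 + h{\left(6 \right)} 24 = 94 + \left(22 - 12\right) 24 = 94 + 10 \cdot 24 = 94 + 240 = 334$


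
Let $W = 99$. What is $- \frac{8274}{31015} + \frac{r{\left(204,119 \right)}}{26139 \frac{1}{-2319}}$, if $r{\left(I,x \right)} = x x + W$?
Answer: $- \frac{341949816062}{270233695} \approx -1265.4$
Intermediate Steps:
$r{\left(I,x \right)} = 99 + x^{2}$ ($r{\left(I,x \right)} = x x + 99 = x^{2} + 99 = 99 + x^{2}$)
$- \frac{8274}{31015} + \frac{r{\left(204,119 \right)}}{26139 \frac{1}{-2319}} = - \frac{8274}{31015} + \frac{99 + 119^{2}}{26139 \frac{1}{-2319}} = \left(-8274\right) \frac{1}{31015} + \frac{99 + 14161}{26139 \left(- \frac{1}{2319}\right)} = - \frac{8274}{31015} + \frac{14260}{- \frac{8713}{773}} = - \frac{8274}{31015} + 14260 \left(- \frac{773}{8713}\right) = - \frac{8274}{31015} - \frac{11022980}{8713} = - \frac{341949816062}{270233695}$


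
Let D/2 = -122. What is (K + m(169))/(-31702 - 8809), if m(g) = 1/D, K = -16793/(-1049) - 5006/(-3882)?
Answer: -8591853731/20126294054556 ≈ -0.00042690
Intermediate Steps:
D = -244 (D = 2*(-122) = -244)
K = 35220860/2036109 (K = -16793*(-1/1049) - 5006*(-1/3882) = 16793/1049 + 2503/1941 = 35220860/2036109 ≈ 17.298)
m(g) = -1/244 (m(g) = 1/(-244) = 1*(-1/244) = -1/244)
(K + m(169))/(-31702 - 8809) = (35220860/2036109 - 1/244)/(-31702 - 8809) = (8591853731/496810596)/(-40511) = (8591853731/496810596)*(-1/40511) = -8591853731/20126294054556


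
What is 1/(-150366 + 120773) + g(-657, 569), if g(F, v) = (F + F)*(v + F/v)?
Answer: -12563964307577/16838417 ≈ -7.4615e+5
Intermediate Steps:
g(F, v) = 2*F*(v + F/v) (g(F, v) = (2*F)*(v + F/v) = 2*F*(v + F/v))
1/(-150366 + 120773) + g(-657, 569) = 1/(-150366 + 120773) + 2*(-657)*(-657 + 569²)/569 = 1/(-29593) + 2*(-657)*(1/569)*(-657 + 323761) = -1/29593 + 2*(-657)*(1/569)*323104 = -1/29593 - 424558656/569 = -12563964307577/16838417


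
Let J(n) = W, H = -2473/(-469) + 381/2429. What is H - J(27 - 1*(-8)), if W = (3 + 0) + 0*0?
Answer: 395429/162743 ≈ 2.4298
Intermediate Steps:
W = 3 (W = 3 + 0 = 3)
H = 883658/162743 (H = -2473*(-1/469) + 381*(1/2429) = 2473/469 + 381/2429 = 883658/162743 ≈ 5.4298)
J(n) = 3
H - J(27 - 1*(-8)) = 883658/162743 - 1*3 = 883658/162743 - 3 = 395429/162743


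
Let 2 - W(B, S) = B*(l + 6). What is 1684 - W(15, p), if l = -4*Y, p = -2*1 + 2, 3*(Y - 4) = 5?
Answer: 1432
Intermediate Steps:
Y = 17/3 (Y = 4 + (⅓)*5 = 4 + 5/3 = 17/3 ≈ 5.6667)
p = 0 (p = -2 + 2 = 0)
l = -68/3 (l = -4*17/3 = -68/3 ≈ -22.667)
W(B, S) = 2 + 50*B/3 (W(B, S) = 2 - B*(-68/3 + 6) = 2 - B*(-50)/3 = 2 - (-50)*B/3 = 2 + 50*B/3)
1684 - W(15, p) = 1684 - (2 + (50/3)*15) = 1684 - (2 + 250) = 1684 - 1*252 = 1684 - 252 = 1432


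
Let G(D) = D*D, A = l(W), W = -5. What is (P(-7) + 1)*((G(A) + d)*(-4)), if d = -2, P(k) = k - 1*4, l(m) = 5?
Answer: 920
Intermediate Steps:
A = 5
G(D) = D**2
P(k) = -4 + k (P(k) = k - 4 = -4 + k)
(P(-7) + 1)*((G(A) + d)*(-4)) = ((-4 - 7) + 1)*((5**2 - 2)*(-4)) = (-11 + 1)*((25 - 2)*(-4)) = -230*(-4) = -10*(-92) = 920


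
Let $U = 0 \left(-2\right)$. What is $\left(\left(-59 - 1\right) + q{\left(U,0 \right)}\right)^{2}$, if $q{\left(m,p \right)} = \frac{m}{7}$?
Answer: $3600$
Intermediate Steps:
$U = 0$
$q{\left(m,p \right)} = \frac{m}{7}$ ($q{\left(m,p \right)} = m \frac{1}{7} = \frac{m}{7}$)
$\left(\left(-59 - 1\right) + q{\left(U,0 \right)}\right)^{2} = \left(\left(-59 - 1\right) + \frac{1}{7} \cdot 0\right)^{2} = \left(\left(-59 - 1\right) + 0\right)^{2} = \left(-60 + 0\right)^{2} = \left(-60\right)^{2} = 3600$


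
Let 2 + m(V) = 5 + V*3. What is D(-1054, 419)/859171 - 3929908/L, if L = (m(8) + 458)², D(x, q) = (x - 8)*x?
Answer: -3113164352968/202098498475 ≈ -15.404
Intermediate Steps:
m(V) = 3 + 3*V (m(V) = -2 + (5 + V*3) = -2 + (5 + 3*V) = 3 + 3*V)
D(x, q) = x*(-8 + x) (D(x, q) = (-8 + x)*x = x*(-8 + x))
L = 235225 (L = ((3 + 3*8) + 458)² = ((3 + 24) + 458)² = (27 + 458)² = 485² = 235225)
D(-1054, 419)/859171 - 3929908/L = -1054*(-8 - 1054)/859171 - 3929908/235225 = -1054*(-1062)*(1/859171) - 3929908*1/235225 = 1119348*(1/859171) - 3929908/235225 = 1119348/859171 - 3929908/235225 = -3113164352968/202098498475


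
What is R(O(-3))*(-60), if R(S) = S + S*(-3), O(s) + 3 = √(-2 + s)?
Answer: -360 + 120*I*√5 ≈ -360.0 + 268.33*I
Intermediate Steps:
O(s) = -3 + √(-2 + s)
R(S) = -2*S (R(S) = S - 3*S = -2*S)
R(O(-3))*(-60) = -2*(-3 + √(-2 - 3))*(-60) = -2*(-3 + √(-5))*(-60) = -2*(-3 + I*√5)*(-60) = (6 - 2*I*√5)*(-60) = -360 + 120*I*√5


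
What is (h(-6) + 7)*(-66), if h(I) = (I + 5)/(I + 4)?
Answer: -495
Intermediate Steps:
h(I) = (5 + I)/(4 + I)
(h(-6) + 7)*(-66) = ((5 - 6)/(4 - 6) + 7)*(-66) = (-1/(-2) + 7)*(-66) = (-½*(-1) + 7)*(-66) = (½ + 7)*(-66) = (15/2)*(-66) = -495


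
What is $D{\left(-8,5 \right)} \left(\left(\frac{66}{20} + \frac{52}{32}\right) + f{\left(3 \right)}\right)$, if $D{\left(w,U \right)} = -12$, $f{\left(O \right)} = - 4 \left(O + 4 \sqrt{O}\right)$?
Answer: $\frac{849}{10} + 192 \sqrt{3} \approx 417.45$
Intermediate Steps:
$f{\left(O \right)} = - 16 \sqrt{O} - 4 O$
$D{\left(-8,5 \right)} \left(\left(\frac{66}{20} + \frac{52}{32}\right) + f{\left(3 \right)}\right) = - 12 \left(\left(\frac{66}{20} + \frac{52}{32}\right) - \left(12 + 16 \sqrt{3}\right)\right) = - 12 \left(\left(66 \cdot \frac{1}{20} + 52 \cdot \frac{1}{32}\right) - \left(12 + 16 \sqrt{3}\right)\right) = - 12 \left(\left(\frac{33}{10} + \frac{13}{8}\right) - \left(12 + 16 \sqrt{3}\right)\right) = - 12 \left(\frac{197}{40} - \left(12 + 16 \sqrt{3}\right)\right) = - 12 \left(- \frac{283}{40} - 16 \sqrt{3}\right) = \frac{849}{10} + 192 \sqrt{3}$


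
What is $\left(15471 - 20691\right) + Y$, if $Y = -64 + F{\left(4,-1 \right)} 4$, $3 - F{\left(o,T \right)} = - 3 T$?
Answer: $-5284$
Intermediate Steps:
$F{\left(o,T \right)} = 3 + 3 T$ ($F{\left(o,T \right)} = 3 - - 3 T = 3 + 3 T$)
$Y = -64$ ($Y = -64 + \left(3 + 3 \left(-1\right)\right) 4 = -64 + \left(3 - 3\right) 4 = -64 + 0 \cdot 4 = -64 + 0 = -64$)
$\left(15471 - 20691\right) + Y = \left(15471 - 20691\right) - 64 = -5220 - 64 = -5284$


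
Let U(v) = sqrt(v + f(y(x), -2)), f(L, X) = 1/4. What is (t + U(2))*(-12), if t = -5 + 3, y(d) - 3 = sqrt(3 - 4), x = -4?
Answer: 6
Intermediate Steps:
y(d) = 3 + I (y(d) = 3 + sqrt(3 - 4) = 3 + sqrt(-1) = 3 + I)
f(L, X) = 1/4
U(v) = sqrt(1/4 + v) (U(v) = sqrt(v + 1/4) = sqrt(1/4 + v))
t = -2
(t + U(2))*(-12) = (-2 + sqrt(1 + 4*2)/2)*(-12) = (-2 + sqrt(1 + 8)/2)*(-12) = (-2 + sqrt(9)/2)*(-12) = (-2 + (1/2)*3)*(-12) = (-2 + 3/2)*(-12) = -1/2*(-12) = 6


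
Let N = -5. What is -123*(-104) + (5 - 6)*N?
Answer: 12797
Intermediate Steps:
-123*(-104) + (5 - 6)*N = -123*(-104) + (5 - 6)*(-5) = 12792 - 1*(-5) = 12792 + 5 = 12797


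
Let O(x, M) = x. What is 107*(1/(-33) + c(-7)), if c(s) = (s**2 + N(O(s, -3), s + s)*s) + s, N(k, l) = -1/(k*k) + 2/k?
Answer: 1090330/231 ≈ 4720.0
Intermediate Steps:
N(k, l) = -1/k**2 + 2/k (N(k, l) = -1/(k**2) + 2/k = -1/k**2 + 2/k)
c(s) = s + s**2 + (-1 + 2*s)/s (c(s) = (s**2 + ((-1 + 2*s)/s**2)*s) + s = (s**2 + (-1 + 2*s)/s) + s = s + s**2 + (-1 + 2*s)/s)
107*(1/(-33) + c(-7)) = 107*(1/(-33) + (2 - 7 + (-7)**2 - 1/(-7))) = 107*(-1/33 + (2 - 7 + 49 - 1*(-1/7))) = 107*(-1/33 + (2 - 7 + 49 + 1/7)) = 107*(-1/33 + 309/7) = 107*(10190/231) = 1090330/231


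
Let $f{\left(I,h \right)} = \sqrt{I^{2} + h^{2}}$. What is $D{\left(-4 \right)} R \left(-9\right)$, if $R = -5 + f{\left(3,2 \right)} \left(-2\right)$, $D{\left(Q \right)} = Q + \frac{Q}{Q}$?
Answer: $-135 - 54 \sqrt{13} \approx -329.7$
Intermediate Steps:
$D{\left(Q \right)} = 1 + Q$ ($D{\left(Q \right)} = Q + 1 = 1 + Q$)
$R = -5 - 2 \sqrt{13}$ ($R = -5 + \sqrt{3^{2} + 2^{2}} \left(-2\right) = -5 + \sqrt{9 + 4} \left(-2\right) = -5 + \sqrt{13} \left(-2\right) = -5 - 2 \sqrt{13} \approx -12.211$)
$D{\left(-4 \right)} R \left(-9\right) = \left(1 - 4\right) \left(-5 - 2 \sqrt{13}\right) \left(-9\right) = - 3 \left(-5 - 2 \sqrt{13}\right) \left(-9\right) = \left(15 + 6 \sqrt{13}\right) \left(-9\right) = -135 - 54 \sqrt{13}$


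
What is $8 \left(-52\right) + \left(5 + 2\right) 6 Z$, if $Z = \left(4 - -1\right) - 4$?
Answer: $-374$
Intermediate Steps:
$Z = 1$ ($Z = \left(4 + 1\right) - 4 = 5 - 4 = 1$)
$8 \left(-52\right) + \left(5 + 2\right) 6 Z = 8 \left(-52\right) + \left(5 + 2\right) 6 \cdot 1 = -416 + 7 \cdot 6 \cdot 1 = -416 + 42 \cdot 1 = -416 + 42 = -374$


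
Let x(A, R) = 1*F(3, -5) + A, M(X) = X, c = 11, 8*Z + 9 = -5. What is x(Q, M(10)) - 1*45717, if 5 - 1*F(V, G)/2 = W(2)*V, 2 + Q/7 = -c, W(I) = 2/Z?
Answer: -320538/7 ≈ -45791.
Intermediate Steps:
Z = -7/4 (Z = -9/8 + (1/8)*(-5) = -9/8 - 5/8 = -7/4 ≈ -1.7500)
W(I) = -8/7 (W(I) = 2/(-7/4) = 2*(-4/7) = -8/7)
Q = -91 (Q = -14 + 7*(-1*11) = -14 + 7*(-11) = -14 - 77 = -91)
F(V, G) = 10 + 16*V/7 (F(V, G) = 10 - (-16)*V/7 = 10 + 16*V/7)
x(A, R) = 118/7 + A (x(A, R) = 1*(10 + (16/7)*3) + A = 1*(10 + 48/7) + A = 1*(118/7) + A = 118/7 + A)
x(Q, M(10)) - 1*45717 = (118/7 - 91) - 1*45717 = -519/7 - 45717 = -320538/7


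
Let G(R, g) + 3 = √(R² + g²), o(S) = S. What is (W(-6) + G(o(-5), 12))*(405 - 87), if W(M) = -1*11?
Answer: -318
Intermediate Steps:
G(R, g) = -3 + √(R² + g²)
W(M) = -11
(W(-6) + G(o(-5), 12))*(405 - 87) = (-11 + (-3 + √((-5)² + 12²)))*(405 - 87) = (-11 + (-3 + √(25 + 144)))*318 = (-11 + (-3 + √169))*318 = (-11 + (-3 + 13))*318 = (-11 + 10)*318 = -1*318 = -318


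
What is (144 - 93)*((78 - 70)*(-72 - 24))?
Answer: -39168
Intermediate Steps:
(144 - 93)*((78 - 70)*(-72 - 24)) = 51*(8*(-96)) = 51*(-768) = -39168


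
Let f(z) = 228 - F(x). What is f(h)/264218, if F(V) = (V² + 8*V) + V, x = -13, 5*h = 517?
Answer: 88/132109 ≈ 0.00066612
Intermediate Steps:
h = 517/5 (h = (⅕)*517 = 517/5 ≈ 103.40)
F(V) = V² + 9*V
f(z) = 176 (f(z) = 228 - (-13)*(9 - 13) = 228 - (-13)*(-4) = 228 - 1*52 = 228 - 52 = 176)
f(h)/264218 = 176/264218 = 176*(1/264218) = 88/132109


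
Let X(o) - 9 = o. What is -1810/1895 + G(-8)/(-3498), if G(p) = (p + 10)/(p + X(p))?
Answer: -4431587/4640097 ≈ -0.95506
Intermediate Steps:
X(o) = 9 + o
G(p) = (10 + p)/(9 + 2*p) (G(p) = (p + 10)/(p + (9 + p)) = (10 + p)/(9 + 2*p))
-1810/1895 + G(-8)/(-3498) = -1810/1895 + ((10 - 8)/(9 + 2*(-8)))/(-3498) = -1810*1/1895 + (2/(9 - 16))*(-1/3498) = -362/379 + (2/(-7))*(-1/3498) = -362/379 - 1/7*2*(-1/3498) = -362/379 - 2/7*(-1/3498) = -362/379 + 1/12243 = -4431587/4640097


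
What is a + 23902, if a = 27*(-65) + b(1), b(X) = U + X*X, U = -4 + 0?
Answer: 22144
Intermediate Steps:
U = -4
b(X) = -4 + X² (b(X) = -4 + X*X = -4 + X²)
a = -1758 (a = 27*(-65) + (-4 + 1²) = -1755 + (-4 + 1) = -1755 - 3 = -1758)
a + 23902 = -1758 + 23902 = 22144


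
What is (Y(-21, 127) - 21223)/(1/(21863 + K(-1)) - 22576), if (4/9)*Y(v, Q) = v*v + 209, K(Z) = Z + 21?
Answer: 864838043/988061214 ≈ 0.87529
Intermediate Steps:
K(Z) = 21 + Z
Y(v, Q) = 1881/4 + 9*v**2/4 (Y(v, Q) = 9*(v*v + 209)/4 = 9*(v**2 + 209)/4 = 9*(209 + v**2)/4 = 1881/4 + 9*v**2/4)
(Y(-21, 127) - 21223)/(1/(21863 + K(-1)) - 22576) = ((1881/4 + (9/4)*(-21)**2) - 21223)/(1/(21863 + (21 - 1)) - 22576) = ((1881/4 + (9/4)*441) - 21223)/(1/(21863 + 20) - 22576) = ((1881/4 + 3969/4) - 21223)/(1/21883 - 22576) = (2925/2 - 21223)/(1/21883 - 22576) = -39521/(2*(-494030607/21883)) = -39521/2*(-21883/494030607) = 864838043/988061214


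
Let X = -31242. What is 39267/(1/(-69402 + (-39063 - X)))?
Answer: -3032315541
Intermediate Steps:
39267/(1/(-69402 + (-39063 - X))) = 39267/(1/(-69402 + (-39063 - 1*(-31242)))) = 39267/(1/(-69402 + (-39063 + 31242))) = 39267/(1/(-69402 - 7821)) = 39267/(1/(-77223)) = 39267/(-1/77223) = 39267*(-77223) = -3032315541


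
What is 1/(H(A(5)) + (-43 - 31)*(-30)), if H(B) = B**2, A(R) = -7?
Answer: 1/2269 ≈ 0.00044072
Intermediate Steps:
1/(H(A(5)) + (-43 - 31)*(-30)) = 1/((-7)**2 + (-43 - 31)*(-30)) = 1/(49 - 74*(-30)) = 1/(49 + 2220) = 1/2269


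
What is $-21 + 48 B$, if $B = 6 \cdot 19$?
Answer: $5451$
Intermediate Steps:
$B = 114$
$-21 + 48 B = -21 + 48 \cdot 114 = -21 + 5472 = 5451$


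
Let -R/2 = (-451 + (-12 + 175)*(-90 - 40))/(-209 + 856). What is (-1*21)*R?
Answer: -908922/647 ≈ -1404.8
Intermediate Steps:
R = 43282/647 (R = -2*(-451 + (-12 + 175)*(-90 - 40))/(-209 + 856) = -2*(-451 + 163*(-130))/647 = -2*(-451 - 21190)/647 = -(-43282)/647 = -2*(-21641/647) = 43282/647 ≈ 66.896)
(-1*21)*R = -1*21*(43282/647) = -21*43282/647 = -908922/647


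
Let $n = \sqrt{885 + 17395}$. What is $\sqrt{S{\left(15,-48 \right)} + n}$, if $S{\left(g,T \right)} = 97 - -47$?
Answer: $\sqrt{144 + 2 \sqrt{4570}} \approx 16.709$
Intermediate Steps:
$S{\left(g,T \right)} = 144$ ($S{\left(g,T \right)} = 97 + 47 = 144$)
$n = 2 \sqrt{4570}$ ($n = \sqrt{18280} = 2 \sqrt{4570} \approx 135.2$)
$\sqrt{S{\left(15,-48 \right)} + n} = \sqrt{144 + 2 \sqrt{4570}}$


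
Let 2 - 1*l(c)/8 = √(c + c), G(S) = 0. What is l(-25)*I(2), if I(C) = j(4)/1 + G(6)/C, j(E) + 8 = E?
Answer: -64 + 160*I*√2 ≈ -64.0 + 226.27*I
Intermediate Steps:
j(E) = -8 + E
l(c) = 16 - 8*√2*√c (l(c) = 16 - 8*√(c + c) = 16 - 8*√2*√c)
I(C) = -4 (I(C) = (-8 + 4)/1 + 0/C = -4*1 + 0 = -4 + 0 = -4)
l(-25)*I(2) = (16 - 8*√2*√(-25))*(-4) = (16 - 8*√2*5*I)*(-4) = (16 - 40*I*√2)*(-4) = -64 + 160*I*√2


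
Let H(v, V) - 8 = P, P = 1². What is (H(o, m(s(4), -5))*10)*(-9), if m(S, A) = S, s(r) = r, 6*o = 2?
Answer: -810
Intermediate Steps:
o = ⅓ (o = (⅙)*2 = ⅓ ≈ 0.33333)
P = 1
H(v, V) = 9 (H(v, V) = 8 + 1 = 9)
(H(o, m(s(4), -5))*10)*(-9) = (9*10)*(-9) = 90*(-9) = -810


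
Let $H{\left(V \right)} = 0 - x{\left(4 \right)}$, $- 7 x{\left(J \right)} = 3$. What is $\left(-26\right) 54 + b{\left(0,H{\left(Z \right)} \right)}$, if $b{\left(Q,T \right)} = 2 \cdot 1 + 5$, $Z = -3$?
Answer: $-1397$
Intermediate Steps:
$x{\left(J \right)} = - \frac{3}{7}$ ($x{\left(J \right)} = \left(- \frac{1}{7}\right) 3 = - \frac{3}{7}$)
$H{\left(V \right)} = \frac{3}{7}$ ($H{\left(V \right)} = 0 - - \frac{3}{7} = 0 + \frac{3}{7} = \frac{3}{7}$)
$b{\left(Q,T \right)} = 7$ ($b{\left(Q,T \right)} = 2 + 5 = 7$)
$\left(-26\right) 54 + b{\left(0,H{\left(Z \right)} \right)} = \left(-26\right) 54 + 7 = -1404 + 7 = -1397$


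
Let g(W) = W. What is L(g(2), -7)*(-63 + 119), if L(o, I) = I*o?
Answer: -784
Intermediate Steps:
L(g(2), -7)*(-63 + 119) = (-7*2)*(-63 + 119) = -14*56 = -784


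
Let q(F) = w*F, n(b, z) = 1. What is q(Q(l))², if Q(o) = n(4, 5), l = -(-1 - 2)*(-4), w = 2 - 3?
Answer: 1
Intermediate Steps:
w = -1
l = -12 (l = -1*(-3)*(-4) = 3*(-4) = -12)
Q(o) = 1
q(F) = -F
q(Q(l))² = (-1*1)² = (-1)² = 1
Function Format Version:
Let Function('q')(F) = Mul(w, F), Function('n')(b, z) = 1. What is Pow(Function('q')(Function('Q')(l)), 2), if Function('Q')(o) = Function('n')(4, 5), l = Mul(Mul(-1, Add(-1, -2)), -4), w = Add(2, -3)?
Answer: 1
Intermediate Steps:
w = -1
l = -12 (l = Mul(Mul(-1, -3), -4) = Mul(3, -4) = -12)
Function('Q')(o) = 1
Function('q')(F) = Mul(-1, F)
Pow(Function('q')(Function('Q')(l)), 2) = Pow(Mul(-1, 1), 2) = Pow(-1, 2) = 1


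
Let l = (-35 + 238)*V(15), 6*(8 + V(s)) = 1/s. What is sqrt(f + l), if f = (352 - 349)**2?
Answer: I*sqrt(1451470)/30 ≈ 40.159*I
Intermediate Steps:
V(s) = -8 + 1/(6*s)
f = 9 (f = 3**2 = 9)
l = -145957/90 (l = (-35 + 238)*(-8 + (1/6)/15) = 203*(-8 + (1/6)*(1/15)) = 203*(-8 + 1/90) = 203*(-719/90) = -145957/90 ≈ -1621.7)
sqrt(f + l) = sqrt(9 - 145957/90) = sqrt(-145147/90) = I*sqrt(1451470)/30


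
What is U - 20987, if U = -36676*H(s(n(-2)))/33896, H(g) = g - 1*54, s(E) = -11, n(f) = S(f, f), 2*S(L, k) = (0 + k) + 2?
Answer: -177247853/8474 ≈ -20917.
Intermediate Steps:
S(L, k) = 1 + k/2 (S(L, k) = ((0 + k) + 2)/2 = (k + 2)/2 = (2 + k)/2 = 1 + k/2)
n(f) = 1 + f/2
H(g) = -54 + g (H(g) = g - 54 = -54 + g)
U = 595985/8474 (U = -36676/(33896/(-54 - 11)) = -36676/(33896/(-65)) = -36676/(33896*(-1/65)) = -36676/(-33896/65) = -36676*(-65/33896) = 595985/8474 ≈ 70.331)
U - 20987 = 595985/8474 - 20987 = -177247853/8474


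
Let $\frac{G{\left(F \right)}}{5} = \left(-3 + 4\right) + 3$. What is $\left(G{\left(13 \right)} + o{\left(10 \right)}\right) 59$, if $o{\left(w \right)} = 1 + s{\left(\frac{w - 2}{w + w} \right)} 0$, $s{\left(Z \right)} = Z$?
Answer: $1239$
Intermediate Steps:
$o{\left(w \right)} = 1$ ($o{\left(w \right)} = 1 + \frac{w - 2}{w + w} 0 = 1 + \frac{-2 + w}{2 w} 0 = 1 + 0 = 1$)
$G{\left(F \right)} = 20$ ($G{\left(F \right)} = 5 \left(\left(-3 + 4\right) + 3\right) = 5 \left(1 + 3\right) = 5 \cdot 4 = 20$)
$\left(G{\left(13 \right)} + o{\left(10 \right)}\right) 59 = \left(20 + 1\right) 59 = 21 \cdot 59 = 1239$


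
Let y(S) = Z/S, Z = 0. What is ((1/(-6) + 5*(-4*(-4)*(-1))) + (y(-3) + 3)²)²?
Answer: 182329/36 ≈ 5064.7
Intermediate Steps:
y(S) = 0 (y(S) = 0/S = 0)
((1/(-6) + 5*(-4*(-4)*(-1))) + (y(-3) + 3)²)² = ((1/(-6) + 5*(-4*(-4)*(-1))) + (0 + 3)²)² = ((-⅙ + 5*(16*(-1))) + 3²)² = ((-⅙ + 5*(-16)) + 9)² = ((-⅙ - 80) + 9)² = (-481/6 + 9)² = (-427/6)² = 182329/36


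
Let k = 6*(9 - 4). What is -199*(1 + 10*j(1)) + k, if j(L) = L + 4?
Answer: -10119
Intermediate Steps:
j(L) = 4 + L
k = 30 (k = 6*5 = 30)
-199*(1 + 10*j(1)) + k = -199*(1 + 10*(4 + 1)) + 30 = -199*(1 + 10*5) + 30 = -199*(1 + 50) + 30 = -199*51 + 30 = -10149 + 30 = -10119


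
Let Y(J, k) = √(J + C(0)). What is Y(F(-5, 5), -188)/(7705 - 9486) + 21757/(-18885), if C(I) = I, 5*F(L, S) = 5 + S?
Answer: -21757/18885 - √2/1781 ≈ -1.1529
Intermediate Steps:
F(L, S) = 1 + S/5 (F(L, S) = (5 + S)/5 = 1 + S/5)
Y(J, k) = √J (Y(J, k) = √(J + 0) = √J)
Y(F(-5, 5), -188)/(7705 - 9486) + 21757/(-18885) = √(1 + (⅕)*5)/(7705 - 9486) + 21757/(-18885) = √(1 + 1)/(-1781) + 21757*(-1/18885) = √2*(-1/1781) - 21757/18885 = -√2/1781 - 21757/18885 = -21757/18885 - √2/1781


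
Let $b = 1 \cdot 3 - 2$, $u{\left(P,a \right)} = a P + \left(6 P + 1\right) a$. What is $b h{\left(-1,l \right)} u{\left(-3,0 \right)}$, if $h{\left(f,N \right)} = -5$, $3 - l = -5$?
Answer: $0$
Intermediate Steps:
$l = 8$ ($l = 3 - -5 = 3 + 5 = 8$)
$u{\left(P,a \right)} = P a + a \left(1 + 6 P\right)$ ($u{\left(P,a \right)} = P a + \left(1 + 6 P\right) a = P a + a \left(1 + 6 P\right)$)
$b = 1$ ($b = 3 - 2 = 1$)
$b h{\left(-1,l \right)} u{\left(-3,0 \right)} = 1 \left(-5\right) 0 \left(1 + 7 \left(-3\right)\right) = - 5 \cdot 0 \left(1 - 21\right) = - 5 \cdot 0 \left(-20\right) = \left(-5\right) 0 = 0$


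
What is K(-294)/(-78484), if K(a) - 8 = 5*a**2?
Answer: -108047/19621 ≈ -5.5067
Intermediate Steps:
K(a) = 8 + 5*a**2
K(-294)/(-78484) = (8 + 5*(-294)**2)/(-78484) = (8 + 5*86436)*(-1/78484) = (8 + 432180)*(-1/78484) = 432188*(-1/78484) = -108047/19621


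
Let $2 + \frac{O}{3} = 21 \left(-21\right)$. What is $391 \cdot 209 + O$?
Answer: $80390$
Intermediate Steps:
$O = -1329$ ($O = -6 + 3 \cdot 21 \left(-21\right) = -6 + 3 \left(-441\right) = -6 - 1323 = -1329$)
$391 \cdot 209 + O = 391 \cdot 209 - 1329 = 81719 - 1329 = 80390$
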